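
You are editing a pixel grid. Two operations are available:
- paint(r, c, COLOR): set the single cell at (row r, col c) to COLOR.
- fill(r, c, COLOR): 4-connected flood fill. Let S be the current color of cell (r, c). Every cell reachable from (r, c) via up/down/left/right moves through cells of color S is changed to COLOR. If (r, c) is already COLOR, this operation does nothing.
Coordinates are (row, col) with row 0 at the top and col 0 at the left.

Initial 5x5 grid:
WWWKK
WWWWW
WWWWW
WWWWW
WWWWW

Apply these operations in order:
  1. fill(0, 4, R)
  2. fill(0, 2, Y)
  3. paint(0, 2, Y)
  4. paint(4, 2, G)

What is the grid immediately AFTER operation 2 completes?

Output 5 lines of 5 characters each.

After op 1 fill(0,4,R) [2 cells changed]:
WWWRR
WWWWW
WWWWW
WWWWW
WWWWW
After op 2 fill(0,2,Y) [23 cells changed]:
YYYRR
YYYYY
YYYYY
YYYYY
YYYYY

Answer: YYYRR
YYYYY
YYYYY
YYYYY
YYYYY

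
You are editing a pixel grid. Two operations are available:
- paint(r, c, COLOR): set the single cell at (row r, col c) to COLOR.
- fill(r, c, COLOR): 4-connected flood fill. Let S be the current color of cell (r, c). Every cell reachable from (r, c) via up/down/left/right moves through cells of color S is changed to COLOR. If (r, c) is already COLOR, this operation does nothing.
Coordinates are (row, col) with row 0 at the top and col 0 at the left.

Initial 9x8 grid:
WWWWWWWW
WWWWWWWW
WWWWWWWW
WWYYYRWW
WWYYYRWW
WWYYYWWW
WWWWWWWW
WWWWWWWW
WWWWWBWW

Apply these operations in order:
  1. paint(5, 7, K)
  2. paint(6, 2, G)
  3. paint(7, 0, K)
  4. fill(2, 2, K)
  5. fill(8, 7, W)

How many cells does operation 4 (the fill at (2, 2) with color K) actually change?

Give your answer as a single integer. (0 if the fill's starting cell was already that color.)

Answer: 57

Derivation:
After op 1 paint(5,7,K):
WWWWWWWW
WWWWWWWW
WWWWWWWW
WWYYYRWW
WWYYYRWW
WWYYYWWK
WWWWWWWW
WWWWWWWW
WWWWWBWW
After op 2 paint(6,2,G):
WWWWWWWW
WWWWWWWW
WWWWWWWW
WWYYYRWW
WWYYYRWW
WWYYYWWK
WWGWWWWW
WWWWWWWW
WWWWWBWW
After op 3 paint(7,0,K):
WWWWWWWW
WWWWWWWW
WWWWWWWW
WWYYYRWW
WWYYYRWW
WWYYYWWK
WWGWWWWW
KWWWWWWW
WWWWWBWW
After op 4 fill(2,2,K) [57 cells changed]:
KKKKKKKK
KKKKKKKK
KKKKKKKK
KKYYYRKK
KKYYYRKK
KKYYYKKK
KKGKKKKK
KKKKKKKK
KKKKKBKK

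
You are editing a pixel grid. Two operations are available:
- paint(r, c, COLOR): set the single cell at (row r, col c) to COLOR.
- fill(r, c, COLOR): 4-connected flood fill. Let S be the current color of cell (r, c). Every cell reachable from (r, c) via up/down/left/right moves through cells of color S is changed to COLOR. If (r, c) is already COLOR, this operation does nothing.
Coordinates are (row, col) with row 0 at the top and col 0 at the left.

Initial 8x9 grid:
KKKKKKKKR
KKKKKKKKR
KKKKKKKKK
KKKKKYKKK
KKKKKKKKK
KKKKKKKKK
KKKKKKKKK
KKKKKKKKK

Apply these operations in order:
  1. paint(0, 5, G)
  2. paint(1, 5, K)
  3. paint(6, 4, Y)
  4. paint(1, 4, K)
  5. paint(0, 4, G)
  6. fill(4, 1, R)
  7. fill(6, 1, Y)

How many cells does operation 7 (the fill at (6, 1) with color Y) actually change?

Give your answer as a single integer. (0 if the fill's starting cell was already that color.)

After op 1 paint(0,5,G):
KKKKKGKKR
KKKKKKKKR
KKKKKKKKK
KKKKKYKKK
KKKKKKKKK
KKKKKKKKK
KKKKKKKKK
KKKKKKKKK
After op 2 paint(1,5,K):
KKKKKGKKR
KKKKKKKKR
KKKKKKKKK
KKKKKYKKK
KKKKKKKKK
KKKKKKKKK
KKKKKKKKK
KKKKKKKKK
After op 3 paint(6,4,Y):
KKKKKGKKR
KKKKKKKKR
KKKKKKKKK
KKKKKYKKK
KKKKKKKKK
KKKKKKKKK
KKKKYKKKK
KKKKKKKKK
After op 4 paint(1,4,K):
KKKKKGKKR
KKKKKKKKR
KKKKKKKKK
KKKKKYKKK
KKKKKKKKK
KKKKKKKKK
KKKKYKKKK
KKKKKKKKK
After op 5 paint(0,4,G):
KKKKGGKKR
KKKKKKKKR
KKKKKKKKK
KKKKKYKKK
KKKKKKKKK
KKKKKKKKK
KKKKYKKKK
KKKKKKKKK
After op 6 fill(4,1,R) [66 cells changed]:
RRRRGGRRR
RRRRRRRRR
RRRRRRRRR
RRRRRYRRR
RRRRRRRRR
RRRRRRRRR
RRRRYRRRR
RRRRRRRRR
After op 7 fill(6,1,Y) [68 cells changed]:
YYYYGGYYY
YYYYYYYYY
YYYYYYYYY
YYYYYYYYY
YYYYYYYYY
YYYYYYYYY
YYYYYYYYY
YYYYYYYYY

Answer: 68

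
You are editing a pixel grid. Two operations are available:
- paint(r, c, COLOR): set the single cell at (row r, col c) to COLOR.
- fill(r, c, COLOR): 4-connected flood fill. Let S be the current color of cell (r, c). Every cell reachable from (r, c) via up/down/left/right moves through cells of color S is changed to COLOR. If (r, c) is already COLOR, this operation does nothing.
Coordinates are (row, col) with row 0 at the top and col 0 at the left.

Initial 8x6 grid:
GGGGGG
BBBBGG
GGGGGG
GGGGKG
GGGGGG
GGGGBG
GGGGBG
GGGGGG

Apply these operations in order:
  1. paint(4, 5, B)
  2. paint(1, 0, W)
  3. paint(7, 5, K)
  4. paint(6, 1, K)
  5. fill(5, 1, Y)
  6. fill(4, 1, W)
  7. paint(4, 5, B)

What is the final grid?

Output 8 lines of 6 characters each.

Answer: WWWWWW
WBBBWW
WWWWWW
WWWWKW
WWWWWB
WWWWBG
WKWWBG
WWWWWK

Derivation:
After op 1 paint(4,5,B):
GGGGGG
BBBBGG
GGGGGG
GGGGKG
GGGGGB
GGGGBG
GGGGBG
GGGGGG
After op 2 paint(1,0,W):
GGGGGG
WBBBGG
GGGGGG
GGGGKG
GGGGGB
GGGGBG
GGGGBG
GGGGGG
After op 3 paint(7,5,K):
GGGGGG
WBBBGG
GGGGGG
GGGGKG
GGGGGB
GGGGBG
GGGGBG
GGGGGK
After op 4 paint(6,1,K):
GGGGGG
WBBBGG
GGGGGG
GGGGKG
GGGGGB
GGGGBG
GKGGBG
GGGGGK
After op 5 fill(5,1,Y) [36 cells changed]:
YYYYYY
WBBBYY
YYYYYY
YYYYKY
YYYYYB
YYYYBG
YKYYBG
YYYYYK
After op 6 fill(4,1,W) [36 cells changed]:
WWWWWW
WBBBWW
WWWWWW
WWWWKW
WWWWWB
WWWWBG
WKWWBG
WWWWWK
After op 7 paint(4,5,B):
WWWWWW
WBBBWW
WWWWWW
WWWWKW
WWWWWB
WWWWBG
WKWWBG
WWWWWK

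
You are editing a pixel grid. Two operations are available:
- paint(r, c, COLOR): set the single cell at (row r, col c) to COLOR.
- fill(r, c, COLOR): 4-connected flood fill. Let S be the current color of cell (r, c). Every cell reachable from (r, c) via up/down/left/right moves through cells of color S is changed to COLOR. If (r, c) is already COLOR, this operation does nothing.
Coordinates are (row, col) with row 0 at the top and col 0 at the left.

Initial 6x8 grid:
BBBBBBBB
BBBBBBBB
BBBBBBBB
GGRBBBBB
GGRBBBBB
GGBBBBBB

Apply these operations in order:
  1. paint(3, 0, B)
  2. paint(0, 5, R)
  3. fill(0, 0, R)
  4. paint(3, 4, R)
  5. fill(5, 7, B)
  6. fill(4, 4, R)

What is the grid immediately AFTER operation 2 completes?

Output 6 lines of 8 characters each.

After op 1 paint(3,0,B):
BBBBBBBB
BBBBBBBB
BBBBBBBB
BGRBBBBB
GGRBBBBB
GGBBBBBB
After op 2 paint(0,5,R):
BBBBBRBB
BBBBBBBB
BBBBBBBB
BGRBBBBB
GGRBBBBB
GGBBBBBB

Answer: BBBBBRBB
BBBBBBBB
BBBBBBBB
BGRBBBBB
GGRBBBBB
GGBBBBBB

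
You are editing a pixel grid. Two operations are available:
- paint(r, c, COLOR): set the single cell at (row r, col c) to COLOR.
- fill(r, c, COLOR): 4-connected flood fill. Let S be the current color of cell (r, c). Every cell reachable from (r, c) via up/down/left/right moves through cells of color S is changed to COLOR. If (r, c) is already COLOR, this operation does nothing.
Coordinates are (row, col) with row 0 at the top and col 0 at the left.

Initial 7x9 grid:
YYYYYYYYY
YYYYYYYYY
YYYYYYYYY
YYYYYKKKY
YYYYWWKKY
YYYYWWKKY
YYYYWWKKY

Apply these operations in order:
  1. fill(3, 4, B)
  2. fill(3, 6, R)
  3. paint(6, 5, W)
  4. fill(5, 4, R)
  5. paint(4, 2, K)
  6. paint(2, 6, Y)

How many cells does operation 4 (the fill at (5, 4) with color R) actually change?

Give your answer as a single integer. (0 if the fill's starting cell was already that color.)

Answer: 6

Derivation:
After op 1 fill(3,4,B) [48 cells changed]:
BBBBBBBBB
BBBBBBBBB
BBBBBBBBB
BBBBBKKKB
BBBBWWKKB
BBBBWWKKB
BBBBWWKKB
After op 2 fill(3,6,R) [9 cells changed]:
BBBBBBBBB
BBBBBBBBB
BBBBBBBBB
BBBBBRRRB
BBBBWWRRB
BBBBWWRRB
BBBBWWRRB
After op 3 paint(6,5,W):
BBBBBBBBB
BBBBBBBBB
BBBBBBBBB
BBBBBRRRB
BBBBWWRRB
BBBBWWRRB
BBBBWWRRB
After op 4 fill(5,4,R) [6 cells changed]:
BBBBBBBBB
BBBBBBBBB
BBBBBBBBB
BBBBBRRRB
BBBBRRRRB
BBBBRRRRB
BBBBRRRRB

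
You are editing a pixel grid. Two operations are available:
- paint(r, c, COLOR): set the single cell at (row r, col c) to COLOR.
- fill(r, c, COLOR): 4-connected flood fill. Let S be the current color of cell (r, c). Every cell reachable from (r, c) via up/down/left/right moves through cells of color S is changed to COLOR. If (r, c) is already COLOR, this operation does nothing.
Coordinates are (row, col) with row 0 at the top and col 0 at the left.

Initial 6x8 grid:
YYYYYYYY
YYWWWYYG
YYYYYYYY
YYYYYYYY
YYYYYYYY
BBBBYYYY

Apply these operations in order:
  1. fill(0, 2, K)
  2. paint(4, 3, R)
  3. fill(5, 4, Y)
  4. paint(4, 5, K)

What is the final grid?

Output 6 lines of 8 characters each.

Answer: YYYYYYYY
YYWWWYYG
YYYYYYYY
YYYYYYYY
YYYRYKYY
BBBBYYYY

Derivation:
After op 1 fill(0,2,K) [40 cells changed]:
KKKKKKKK
KKWWWKKG
KKKKKKKK
KKKKKKKK
KKKKKKKK
BBBBKKKK
After op 2 paint(4,3,R):
KKKKKKKK
KKWWWKKG
KKKKKKKK
KKKKKKKK
KKKRKKKK
BBBBKKKK
After op 3 fill(5,4,Y) [39 cells changed]:
YYYYYYYY
YYWWWYYG
YYYYYYYY
YYYYYYYY
YYYRYYYY
BBBBYYYY
After op 4 paint(4,5,K):
YYYYYYYY
YYWWWYYG
YYYYYYYY
YYYYYYYY
YYYRYKYY
BBBBYYYY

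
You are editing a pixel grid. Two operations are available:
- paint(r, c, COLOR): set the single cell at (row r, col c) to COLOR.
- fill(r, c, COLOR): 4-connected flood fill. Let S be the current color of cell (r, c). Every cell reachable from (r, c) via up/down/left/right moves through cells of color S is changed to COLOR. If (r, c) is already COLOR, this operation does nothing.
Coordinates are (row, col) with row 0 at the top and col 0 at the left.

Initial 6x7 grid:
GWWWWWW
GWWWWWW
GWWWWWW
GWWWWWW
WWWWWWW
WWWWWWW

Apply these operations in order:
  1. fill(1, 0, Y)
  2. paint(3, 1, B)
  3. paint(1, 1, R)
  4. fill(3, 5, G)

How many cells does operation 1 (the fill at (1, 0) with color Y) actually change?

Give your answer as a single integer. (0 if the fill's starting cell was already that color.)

Answer: 4

Derivation:
After op 1 fill(1,0,Y) [4 cells changed]:
YWWWWWW
YWWWWWW
YWWWWWW
YWWWWWW
WWWWWWW
WWWWWWW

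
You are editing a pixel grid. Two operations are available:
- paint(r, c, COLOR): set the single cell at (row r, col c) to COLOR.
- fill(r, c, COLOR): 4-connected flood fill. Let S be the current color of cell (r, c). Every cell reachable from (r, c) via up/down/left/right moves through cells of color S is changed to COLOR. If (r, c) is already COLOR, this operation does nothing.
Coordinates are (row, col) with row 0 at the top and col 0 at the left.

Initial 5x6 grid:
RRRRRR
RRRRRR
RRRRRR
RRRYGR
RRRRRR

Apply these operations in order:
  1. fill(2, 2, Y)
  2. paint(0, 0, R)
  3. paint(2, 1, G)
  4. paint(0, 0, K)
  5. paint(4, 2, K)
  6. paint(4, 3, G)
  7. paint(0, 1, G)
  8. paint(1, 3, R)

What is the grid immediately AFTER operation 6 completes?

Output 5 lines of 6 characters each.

Answer: KYYYYY
YYYYYY
YGYYYY
YYYYGY
YYKGYY

Derivation:
After op 1 fill(2,2,Y) [28 cells changed]:
YYYYYY
YYYYYY
YYYYYY
YYYYGY
YYYYYY
After op 2 paint(0,0,R):
RYYYYY
YYYYYY
YYYYYY
YYYYGY
YYYYYY
After op 3 paint(2,1,G):
RYYYYY
YYYYYY
YGYYYY
YYYYGY
YYYYYY
After op 4 paint(0,0,K):
KYYYYY
YYYYYY
YGYYYY
YYYYGY
YYYYYY
After op 5 paint(4,2,K):
KYYYYY
YYYYYY
YGYYYY
YYYYGY
YYKYYY
After op 6 paint(4,3,G):
KYYYYY
YYYYYY
YGYYYY
YYYYGY
YYKGYY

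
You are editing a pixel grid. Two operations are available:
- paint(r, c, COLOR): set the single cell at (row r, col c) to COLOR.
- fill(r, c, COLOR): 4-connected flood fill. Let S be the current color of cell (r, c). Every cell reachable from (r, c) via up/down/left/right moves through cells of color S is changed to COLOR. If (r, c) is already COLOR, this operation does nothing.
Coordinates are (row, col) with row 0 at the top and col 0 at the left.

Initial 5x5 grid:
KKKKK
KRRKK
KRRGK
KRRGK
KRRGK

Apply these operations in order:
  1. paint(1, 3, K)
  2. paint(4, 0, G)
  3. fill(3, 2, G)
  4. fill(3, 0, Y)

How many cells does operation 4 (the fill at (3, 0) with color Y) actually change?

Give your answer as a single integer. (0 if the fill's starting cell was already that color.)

Answer: 13

Derivation:
After op 1 paint(1,3,K):
KKKKK
KRRKK
KRRGK
KRRGK
KRRGK
After op 2 paint(4,0,G):
KKKKK
KRRKK
KRRGK
KRRGK
GRRGK
After op 3 fill(3,2,G) [8 cells changed]:
KKKKK
KGGKK
KGGGK
KGGGK
GGGGK
After op 4 fill(3,0,Y) [13 cells changed]:
YYYYY
YGGYY
YGGGY
YGGGY
GGGGY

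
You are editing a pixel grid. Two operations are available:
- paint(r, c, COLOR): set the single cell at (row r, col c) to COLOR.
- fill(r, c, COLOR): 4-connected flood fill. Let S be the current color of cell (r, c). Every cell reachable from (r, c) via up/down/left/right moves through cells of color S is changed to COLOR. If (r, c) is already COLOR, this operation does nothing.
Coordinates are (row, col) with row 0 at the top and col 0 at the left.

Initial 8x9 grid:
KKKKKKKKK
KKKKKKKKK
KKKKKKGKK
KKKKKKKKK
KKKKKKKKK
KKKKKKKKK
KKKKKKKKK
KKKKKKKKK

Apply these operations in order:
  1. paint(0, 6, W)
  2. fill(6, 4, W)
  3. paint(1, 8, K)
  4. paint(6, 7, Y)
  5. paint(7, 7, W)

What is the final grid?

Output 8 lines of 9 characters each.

After op 1 paint(0,6,W):
KKKKKKWKK
KKKKKKKKK
KKKKKKGKK
KKKKKKKKK
KKKKKKKKK
KKKKKKKKK
KKKKKKKKK
KKKKKKKKK
After op 2 fill(6,4,W) [70 cells changed]:
WWWWWWWWW
WWWWWWWWW
WWWWWWGWW
WWWWWWWWW
WWWWWWWWW
WWWWWWWWW
WWWWWWWWW
WWWWWWWWW
After op 3 paint(1,8,K):
WWWWWWWWW
WWWWWWWWK
WWWWWWGWW
WWWWWWWWW
WWWWWWWWW
WWWWWWWWW
WWWWWWWWW
WWWWWWWWW
After op 4 paint(6,7,Y):
WWWWWWWWW
WWWWWWWWK
WWWWWWGWW
WWWWWWWWW
WWWWWWWWW
WWWWWWWWW
WWWWWWWYW
WWWWWWWWW
After op 5 paint(7,7,W):
WWWWWWWWW
WWWWWWWWK
WWWWWWGWW
WWWWWWWWW
WWWWWWWWW
WWWWWWWWW
WWWWWWWYW
WWWWWWWWW

Answer: WWWWWWWWW
WWWWWWWWK
WWWWWWGWW
WWWWWWWWW
WWWWWWWWW
WWWWWWWWW
WWWWWWWYW
WWWWWWWWW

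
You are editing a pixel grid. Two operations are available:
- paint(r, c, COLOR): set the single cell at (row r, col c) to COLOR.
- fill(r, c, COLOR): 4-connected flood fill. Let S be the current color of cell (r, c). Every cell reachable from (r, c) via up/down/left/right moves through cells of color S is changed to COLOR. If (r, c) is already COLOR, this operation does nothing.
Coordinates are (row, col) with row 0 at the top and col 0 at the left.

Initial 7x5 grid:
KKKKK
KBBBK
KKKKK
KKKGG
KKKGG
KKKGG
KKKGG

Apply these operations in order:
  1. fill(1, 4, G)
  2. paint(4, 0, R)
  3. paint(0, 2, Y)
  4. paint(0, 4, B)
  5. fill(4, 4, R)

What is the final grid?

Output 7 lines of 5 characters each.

Answer: RRYGB
RBBBR
RRRRR
RRRRR
RRRRR
RRRRR
RRRRR

Derivation:
After op 1 fill(1,4,G) [24 cells changed]:
GGGGG
GBBBG
GGGGG
GGGGG
GGGGG
GGGGG
GGGGG
After op 2 paint(4,0,R):
GGGGG
GBBBG
GGGGG
GGGGG
RGGGG
GGGGG
GGGGG
After op 3 paint(0,2,Y):
GGYGG
GBBBG
GGGGG
GGGGG
RGGGG
GGGGG
GGGGG
After op 4 paint(0,4,B):
GGYGB
GBBBG
GGGGG
GGGGG
RGGGG
GGGGG
GGGGG
After op 5 fill(4,4,R) [28 cells changed]:
RRYGB
RBBBR
RRRRR
RRRRR
RRRRR
RRRRR
RRRRR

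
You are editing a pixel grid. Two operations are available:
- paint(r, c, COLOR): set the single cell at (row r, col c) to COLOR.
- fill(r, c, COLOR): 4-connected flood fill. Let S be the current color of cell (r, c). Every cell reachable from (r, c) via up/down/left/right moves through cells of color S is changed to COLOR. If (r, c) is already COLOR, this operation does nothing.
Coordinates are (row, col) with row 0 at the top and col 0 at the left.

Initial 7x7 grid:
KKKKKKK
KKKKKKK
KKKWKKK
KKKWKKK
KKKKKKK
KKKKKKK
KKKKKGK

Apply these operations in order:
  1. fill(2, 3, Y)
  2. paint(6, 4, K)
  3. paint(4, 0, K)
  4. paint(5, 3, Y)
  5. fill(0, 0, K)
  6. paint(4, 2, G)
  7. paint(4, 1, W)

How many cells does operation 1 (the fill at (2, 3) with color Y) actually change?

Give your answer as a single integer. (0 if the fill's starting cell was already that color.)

Answer: 2

Derivation:
After op 1 fill(2,3,Y) [2 cells changed]:
KKKKKKK
KKKKKKK
KKKYKKK
KKKYKKK
KKKKKKK
KKKKKKK
KKKKKGK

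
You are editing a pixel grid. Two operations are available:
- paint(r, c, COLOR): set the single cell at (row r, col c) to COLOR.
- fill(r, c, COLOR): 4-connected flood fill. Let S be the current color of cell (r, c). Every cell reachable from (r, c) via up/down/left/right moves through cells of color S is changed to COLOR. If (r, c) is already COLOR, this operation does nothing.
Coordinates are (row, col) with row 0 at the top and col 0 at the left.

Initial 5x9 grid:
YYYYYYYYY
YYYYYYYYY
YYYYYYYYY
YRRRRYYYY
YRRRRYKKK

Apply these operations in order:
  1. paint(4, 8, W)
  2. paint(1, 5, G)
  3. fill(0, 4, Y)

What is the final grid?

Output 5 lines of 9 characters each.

Answer: YYYYYYYYY
YYYYYGYYY
YYYYYYYYY
YRRRRYYYY
YRRRRYKKW

Derivation:
After op 1 paint(4,8,W):
YYYYYYYYY
YYYYYYYYY
YYYYYYYYY
YRRRRYYYY
YRRRRYKKW
After op 2 paint(1,5,G):
YYYYYYYYY
YYYYYGYYY
YYYYYYYYY
YRRRRYYYY
YRRRRYKKW
After op 3 fill(0,4,Y) [0 cells changed]:
YYYYYYYYY
YYYYYGYYY
YYYYYYYYY
YRRRRYYYY
YRRRRYKKW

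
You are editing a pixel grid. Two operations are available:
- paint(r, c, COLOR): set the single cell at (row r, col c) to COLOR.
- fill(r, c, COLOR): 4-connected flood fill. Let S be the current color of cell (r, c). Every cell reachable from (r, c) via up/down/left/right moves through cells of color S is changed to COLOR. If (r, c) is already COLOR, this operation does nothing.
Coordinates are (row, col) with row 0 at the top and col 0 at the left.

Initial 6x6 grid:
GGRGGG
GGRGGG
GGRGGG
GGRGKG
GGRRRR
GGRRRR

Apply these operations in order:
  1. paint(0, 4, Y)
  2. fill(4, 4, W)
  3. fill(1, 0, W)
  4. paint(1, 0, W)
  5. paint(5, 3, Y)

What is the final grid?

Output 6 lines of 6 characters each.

Answer: WWWGYG
WWWGGG
WWWGGG
WWWGKG
WWWWWW
WWWYWW

Derivation:
After op 1 paint(0,4,Y):
GGRGYG
GGRGGG
GGRGGG
GGRGKG
GGRRRR
GGRRRR
After op 2 fill(4,4,W) [12 cells changed]:
GGWGYG
GGWGGG
GGWGGG
GGWGKG
GGWWWW
GGWWWW
After op 3 fill(1,0,W) [12 cells changed]:
WWWGYG
WWWGGG
WWWGGG
WWWGKG
WWWWWW
WWWWWW
After op 4 paint(1,0,W):
WWWGYG
WWWGGG
WWWGGG
WWWGKG
WWWWWW
WWWWWW
After op 5 paint(5,3,Y):
WWWGYG
WWWGGG
WWWGGG
WWWGKG
WWWWWW
WWWYWW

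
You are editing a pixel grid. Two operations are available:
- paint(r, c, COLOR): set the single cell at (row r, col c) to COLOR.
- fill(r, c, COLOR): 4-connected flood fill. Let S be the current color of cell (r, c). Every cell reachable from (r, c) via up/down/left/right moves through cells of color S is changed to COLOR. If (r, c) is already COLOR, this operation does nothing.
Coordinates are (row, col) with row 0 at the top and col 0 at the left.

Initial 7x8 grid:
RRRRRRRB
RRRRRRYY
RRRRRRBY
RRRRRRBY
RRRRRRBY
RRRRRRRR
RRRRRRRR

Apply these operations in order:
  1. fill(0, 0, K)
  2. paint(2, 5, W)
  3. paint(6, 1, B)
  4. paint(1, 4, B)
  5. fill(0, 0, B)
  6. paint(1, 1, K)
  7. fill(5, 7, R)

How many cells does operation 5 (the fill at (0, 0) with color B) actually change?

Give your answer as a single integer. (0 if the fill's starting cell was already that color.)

After op 1 fill(0,0,K) [47 cells changed]:
KKKKKKKB
KKKKKKYY
KKKKKKBY
KKKKKKBY
KKKKKKBY
KKKKKKKK
KKKKKKKK
After op 2 paint(2,5,W):
KKKKKKKB
KKKKKKYY
KKKKKWBY
KKKKKKBY
KKKKKKBY
KKKKKKKK
KKKKKKKK
After op 3 paint(6,1,B):
KKKKKKKB
KKKKKKYY
KKKKKWBY
KKKKKKBY
KKKKKKBY
KKKKKKKK
KBKKKKKK
After op 4 paint(1,4,B):
KKKKKKKB
KKKKBKYY
KKKKKWBY
KKKKKKBY
KKKKKKBY
KKKKKKKK
KBKKKKKK
After op 5 fill(0,0,B) [44 cells changed]:
BBBBBBBB
BBBBBBYY
BBBBBWBY
BBBBBBBY
BBBBBBBY
BBBBBBBB
BBBBBBBB

Answer: 44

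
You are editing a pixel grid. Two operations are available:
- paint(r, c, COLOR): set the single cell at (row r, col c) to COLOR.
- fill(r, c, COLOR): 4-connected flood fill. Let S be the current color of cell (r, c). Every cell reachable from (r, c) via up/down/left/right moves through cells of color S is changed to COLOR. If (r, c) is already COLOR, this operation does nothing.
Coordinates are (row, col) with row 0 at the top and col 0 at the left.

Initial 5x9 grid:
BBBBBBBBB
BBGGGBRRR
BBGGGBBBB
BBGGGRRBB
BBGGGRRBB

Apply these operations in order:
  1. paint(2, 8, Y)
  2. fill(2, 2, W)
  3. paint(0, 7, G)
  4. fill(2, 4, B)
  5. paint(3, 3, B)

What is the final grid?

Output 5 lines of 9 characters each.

After op 1 paint(2,8,Y):
BBBBBBBBB
BBGGGBRRR
BBGGGBBBY
BBGGGRRBB
BBGGGRRBB
After op 2 fill(2,2,W) [12 cells changed]:
BBBBBBBBB
BBWWWBRRR
BBWWWBBBY
BBWWWRRBB
BBWWWRRBB
After op 3 paint(0,7,G):
BBBBBBBGB
BBWWWBRRR
BBWWWBBBY
BBWWWRRBB
BBWWWRRBB
After op 4 fill(2,4,B) [12 cells changed]:
BBBBBBBGB
BBBBBBRRR
BBBBBBBBY
BBBBBRRBB
BBBBBRRBB
After op 5 paint(3,3,B):
BBBBBBBGB
BBBBBBRRR
BBBBBBBBY
BBBBBRRBB
BBBBBRRBB

Answer: BBBBBBBGB
BBBBBBRRR
BBBBBBBBY
BBBBBRRBB
BBBBBRRBB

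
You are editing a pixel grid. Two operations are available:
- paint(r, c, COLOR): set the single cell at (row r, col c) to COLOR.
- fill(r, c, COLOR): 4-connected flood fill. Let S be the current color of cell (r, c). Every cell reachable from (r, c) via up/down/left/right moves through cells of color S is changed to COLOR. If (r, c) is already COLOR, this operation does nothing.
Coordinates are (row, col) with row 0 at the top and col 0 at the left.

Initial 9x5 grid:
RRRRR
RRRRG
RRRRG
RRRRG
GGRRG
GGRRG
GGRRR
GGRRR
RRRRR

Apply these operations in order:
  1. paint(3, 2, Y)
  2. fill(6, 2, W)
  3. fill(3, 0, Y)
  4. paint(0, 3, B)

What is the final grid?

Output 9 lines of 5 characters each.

Answer: YYYBY
YYYYG
YYYYG
YYYYG
GGYYG
GGYYG
GGYYY
GGYYY
YYYYY

Derivation:
After op 1 paint(3,2,Y):
RRRRR
RRRRG
RRRRG
RRYRG
GGRRG
GGRRG
GGRRR
GGRRR
RRRRR
After op 2 fill(6,2,W) [31 cells changed]:
WWWWW
WWWWG
WWWWG
WWYWG
GGWWG
GGWWG
GGWWW
GGWWW
WWWWW
After op 3 fill(3,0,Y) [31 cells changed]:
YYYYY
YYYYG
YYYYG
YYYYG
GGYYG
GGYYG
GGYYY
GGYYY
YYYYY
After op 4 paint(0,3,B):
YYYBY
YYYYG
YYYYG
YYYYG
GGYYG
GGYYG
GGYYY
GGYYY
YYYYY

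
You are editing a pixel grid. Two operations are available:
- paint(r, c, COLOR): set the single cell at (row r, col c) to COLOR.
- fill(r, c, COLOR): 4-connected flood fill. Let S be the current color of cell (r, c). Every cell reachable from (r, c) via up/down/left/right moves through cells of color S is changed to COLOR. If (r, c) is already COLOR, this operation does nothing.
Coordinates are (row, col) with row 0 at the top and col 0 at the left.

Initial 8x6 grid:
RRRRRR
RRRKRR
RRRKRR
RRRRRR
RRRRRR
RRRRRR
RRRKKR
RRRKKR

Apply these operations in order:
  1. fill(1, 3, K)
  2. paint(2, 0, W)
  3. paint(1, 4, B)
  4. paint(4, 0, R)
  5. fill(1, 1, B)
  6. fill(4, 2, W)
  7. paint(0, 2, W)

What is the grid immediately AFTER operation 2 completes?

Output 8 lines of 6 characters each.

Answer: RRRRRR
RRRKRR
WRRKRR
RRRRRR
RRRRRR
RRRRRR
RRRKKR
RRRKKR

Derivation:
After op 1 fill(1,3,K) [0 cells changed]:
RRRRRR
RRRKRR
RRRKRR
RRRRRR
RRRRRR
RRRRRR
RRRKKR
RRRKKR
After op 2 paint(2,0,W):
RRRRRR
RRRKRR
WRRKRR
RRRRRR
RRRRRR
RRRRRR
RRRKKR
RRRKKR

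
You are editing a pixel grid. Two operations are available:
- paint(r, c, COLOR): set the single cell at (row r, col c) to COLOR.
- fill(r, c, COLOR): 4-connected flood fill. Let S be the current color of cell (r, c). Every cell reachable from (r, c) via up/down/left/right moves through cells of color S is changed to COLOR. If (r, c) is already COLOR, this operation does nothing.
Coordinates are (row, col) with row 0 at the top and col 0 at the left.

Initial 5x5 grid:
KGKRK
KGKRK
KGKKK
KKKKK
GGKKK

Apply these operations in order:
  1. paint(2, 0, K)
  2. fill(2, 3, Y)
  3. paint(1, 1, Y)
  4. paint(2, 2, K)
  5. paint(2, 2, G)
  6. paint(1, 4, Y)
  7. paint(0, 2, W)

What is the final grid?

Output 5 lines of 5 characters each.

After op 1 paint(2,0,K):
KGKRK
KGKRK
KGKKK
KKKKK
GGKKK
After op 2 fill(2,3,Y) [18 cells changed]:
YGYRY
YGYRY
YGYYY
YYYYY
GGYYY
After op 3 paint(1,1,Y):
YGYRY
YYYRY
YGYYY
YYYYY
GGYYY
After op 4 paint(2,2,K):
YGYRY
YYYRY
YGKYY
YYYYY
GGYYY
After op 5 paint(2,2,G):
YGYRY
YYYRY
YGGYY
YYYYY
GGYYY
After op 6 paint(1,4,Y):
YGYRY
YYYRY
YGGYY
YYYYY
GGYYY
After op 7 paint(0,2,W):
YGWRY
YYYRY
YGGYY
YYYYY
GGYYY

Answer: YGWRY
YYYRY
YGGYY
YYYYY
GGYYY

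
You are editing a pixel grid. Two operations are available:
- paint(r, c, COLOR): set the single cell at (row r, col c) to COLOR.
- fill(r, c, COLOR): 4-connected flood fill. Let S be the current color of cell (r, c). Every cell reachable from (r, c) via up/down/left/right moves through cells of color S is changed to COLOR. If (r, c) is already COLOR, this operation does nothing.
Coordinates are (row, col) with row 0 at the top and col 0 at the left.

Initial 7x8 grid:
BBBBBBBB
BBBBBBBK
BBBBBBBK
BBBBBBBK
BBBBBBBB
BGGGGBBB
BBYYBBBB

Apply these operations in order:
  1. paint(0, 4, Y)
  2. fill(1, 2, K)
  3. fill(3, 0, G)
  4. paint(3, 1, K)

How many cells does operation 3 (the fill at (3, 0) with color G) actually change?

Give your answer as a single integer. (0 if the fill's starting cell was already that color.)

After op 1 paint(0,4,Y):
BBBBYBBB
BBBBBBBK
BBBBBBBK
BBBBBBBK
BBBBBBBB
BGGGGBBB
BBYYBBBB
After op 2 fill(1,2,K) [46 cells changed]:
KKKKYKKK
KKKKKKKK
KKKKKKKK
KKKKKKKK
KKKKKKKK
KGGGGKKK
KKYYKKKK
After op 3 fill(3,0,G) [49 cells changed]:
GGGGYGGG
GGGGGGGG
GGGGGGGG
GGGGGGGG
GGGGGGGG
GGGGGGGG
GGYYGGGG

Answer: 49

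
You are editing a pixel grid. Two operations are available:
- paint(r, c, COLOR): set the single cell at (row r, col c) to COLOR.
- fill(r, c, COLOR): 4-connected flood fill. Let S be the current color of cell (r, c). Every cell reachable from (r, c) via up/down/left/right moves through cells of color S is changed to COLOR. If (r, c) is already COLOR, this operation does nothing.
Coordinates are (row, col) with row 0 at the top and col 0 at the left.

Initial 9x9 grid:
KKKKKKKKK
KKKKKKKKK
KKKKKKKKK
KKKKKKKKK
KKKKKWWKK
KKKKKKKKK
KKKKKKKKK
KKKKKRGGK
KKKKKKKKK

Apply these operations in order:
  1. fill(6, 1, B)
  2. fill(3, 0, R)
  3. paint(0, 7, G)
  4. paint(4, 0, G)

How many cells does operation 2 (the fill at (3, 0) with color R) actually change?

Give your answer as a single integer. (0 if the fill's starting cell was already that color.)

After op 1 fill(6,1,B) [76 cells changed]:
BBBBBBBBB
BBBBBBBBB
BBBBBBBBB
BBBBBBBBB
BBBBBWWBB
BBBBBBBBB
BBBBBBBBB
BBBBBRGGB
BBBBBBBBB
After op 2 fill(3,0,R) [76 cells changed]:
RRRRRRRRR
RRRRRRRRR
RRRRRRRRR
RRRRRRRRR
RRRRRWWRR
RRRRRRRRR
RRRRRRRRR
RRRRRRGGR
RRRRRRRRR

Answer: 76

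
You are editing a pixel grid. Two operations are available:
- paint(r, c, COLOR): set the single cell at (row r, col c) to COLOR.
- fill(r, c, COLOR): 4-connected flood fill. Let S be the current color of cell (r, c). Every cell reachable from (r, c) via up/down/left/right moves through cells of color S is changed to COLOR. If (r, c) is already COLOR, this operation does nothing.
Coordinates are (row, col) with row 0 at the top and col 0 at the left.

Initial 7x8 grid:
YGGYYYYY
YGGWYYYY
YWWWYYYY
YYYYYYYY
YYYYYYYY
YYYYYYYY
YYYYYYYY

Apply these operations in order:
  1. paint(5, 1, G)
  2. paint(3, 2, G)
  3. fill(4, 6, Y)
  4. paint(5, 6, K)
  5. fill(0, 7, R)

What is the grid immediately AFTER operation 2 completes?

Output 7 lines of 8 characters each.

After op 1 paint(5,1,G):
YGGYYYYY
YGGWYYYY
YWWWYYYY
YYYYYYYY
YYYYYYYY
YGYYYYYY
YYYYYYYY
After op 2 paint(3,2,G):
YGGYYYYY
YGGWYYYY
YWWWYYYY
YYGYYYYY
YYYYYYYY
YGYYYYYY
YYYYYYYY

Answer: YGGYYYYY
YGGWYYYY
YWWWYYYY
YYGYYYYY
YYYYYYYY
YGYYYYYY
YYYYYYYY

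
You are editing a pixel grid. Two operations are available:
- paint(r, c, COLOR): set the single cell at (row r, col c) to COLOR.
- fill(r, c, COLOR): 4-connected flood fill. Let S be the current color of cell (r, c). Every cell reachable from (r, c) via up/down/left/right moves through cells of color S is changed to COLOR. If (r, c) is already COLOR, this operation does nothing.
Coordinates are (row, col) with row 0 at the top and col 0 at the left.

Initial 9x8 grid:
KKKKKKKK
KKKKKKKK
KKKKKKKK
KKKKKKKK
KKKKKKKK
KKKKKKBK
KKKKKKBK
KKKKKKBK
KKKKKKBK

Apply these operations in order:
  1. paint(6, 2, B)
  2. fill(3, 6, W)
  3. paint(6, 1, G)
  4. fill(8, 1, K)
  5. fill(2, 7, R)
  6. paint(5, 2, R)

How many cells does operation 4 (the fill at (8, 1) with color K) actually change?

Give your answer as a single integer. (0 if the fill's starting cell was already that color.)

After op 1 paint(6,2,B):
KKKKKKKK
KKKKKKKK
KKKKKKKK
KKKKKKKK
KKKKKKKK
KKKKKKBK
KKBKKKBK
KKKKKKBK
KKKKKKBK
After op 2 fill(3,6,W) [67 cells changed]:
WWWWWWWW
WWWWWWWW
WWWWWWWW
WWWWWWWW
WWWWWWWW
WWWWWWBW
WWBWWWBW
WWWWWWBW
WWWWWWBW
After op 3 paint(6,1,G):
WWWWWWWW
WWWWWWWW
WWWWWWWW
WWWWWWWW
WWWWWWWW
WWWWWWBW
WGBWWWBW
WWWWWWBW
WWWWWWBW
After op 4 fill(8,1,K) [66 cells changed]:
KKKKKKKK
KKKKKKKK
KKKKKKKK
KKKKKKKK
KKKKKKKK
KKKKKKBK
KGBKKKBK
KKKKKKBK
KKKKKKBK

Answer: 66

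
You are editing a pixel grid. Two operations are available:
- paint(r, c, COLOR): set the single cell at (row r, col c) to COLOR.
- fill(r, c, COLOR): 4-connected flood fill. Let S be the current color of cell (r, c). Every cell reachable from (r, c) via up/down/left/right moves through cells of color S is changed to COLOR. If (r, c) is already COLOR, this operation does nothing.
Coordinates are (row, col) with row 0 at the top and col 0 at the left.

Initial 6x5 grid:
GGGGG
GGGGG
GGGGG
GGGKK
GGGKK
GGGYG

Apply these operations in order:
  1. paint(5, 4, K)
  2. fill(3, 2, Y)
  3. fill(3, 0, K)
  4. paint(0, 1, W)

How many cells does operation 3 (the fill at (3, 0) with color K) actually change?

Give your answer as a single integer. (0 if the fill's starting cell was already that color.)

Answer: 25

Derivation:
After op 1 paint(5,4,K):
GGGGG
GGGGG
GGGGG
GGGKK
GGGKK
GGGYK
After op 2 fill(3,2,Y) [24 cells changed]:
YYYYY
YYYYY
YYYYY
YYYKK
YYYKK
YYYYK
After op 3 fill(3,0,K) [25 cells changed]:
KKKKK
KKKKK
KKKKK
KKKKK
KKKKK
KKKKK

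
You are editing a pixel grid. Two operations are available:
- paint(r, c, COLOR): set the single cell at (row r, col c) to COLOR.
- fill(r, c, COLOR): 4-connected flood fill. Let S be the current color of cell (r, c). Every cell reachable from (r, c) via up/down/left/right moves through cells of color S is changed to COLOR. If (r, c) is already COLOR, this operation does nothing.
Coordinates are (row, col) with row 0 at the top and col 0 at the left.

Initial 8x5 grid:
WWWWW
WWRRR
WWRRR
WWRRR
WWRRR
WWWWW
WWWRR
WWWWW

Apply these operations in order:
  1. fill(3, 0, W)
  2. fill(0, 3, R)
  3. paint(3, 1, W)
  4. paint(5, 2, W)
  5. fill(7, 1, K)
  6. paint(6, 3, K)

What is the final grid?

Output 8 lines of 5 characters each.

Answer: KKKKK
KKKKK
KKKKK
KWKKK
KKKKK
KKWKK
KKKKK
KKKKK

Derivation:
After op 1 fill(3,0,W) [0 cells changed]:
WWWWW
WWRRR
WWRRR
WWRRR
WWRRR
WWWWW
WWWRR
WWWWW
After op 2 fill(0,3,R) [26 cells changed]:
RRRRR
RRRRR
RRRRR
RRRRR
RRRRR
RRRRR
RRRRR
RRRRR
After op 3 paint(3,1,W):
RRRRR
RRRRR
RRRRR
RWRRR
RRRRR
RRRRR
RRRRR
RRRRR
After op 4 paint(5,2,W):
RRRRR
RRRRR
RRRRR
RWRRR
RRRRR
RRWRR
RRRRR
RRRRR
After op 5 fill(7,1,K) [38 cells changed]:
KKKKK
KKKKK
KKKKK
KWKKK
KKKKK
KKWKK
KKKKK
KKKKK
After op 6 paint(6,3,K):
KKKKK
KKKKK
KKKKK
KWKKK
KKKKK
KKWKK
KKKKK
KKKKK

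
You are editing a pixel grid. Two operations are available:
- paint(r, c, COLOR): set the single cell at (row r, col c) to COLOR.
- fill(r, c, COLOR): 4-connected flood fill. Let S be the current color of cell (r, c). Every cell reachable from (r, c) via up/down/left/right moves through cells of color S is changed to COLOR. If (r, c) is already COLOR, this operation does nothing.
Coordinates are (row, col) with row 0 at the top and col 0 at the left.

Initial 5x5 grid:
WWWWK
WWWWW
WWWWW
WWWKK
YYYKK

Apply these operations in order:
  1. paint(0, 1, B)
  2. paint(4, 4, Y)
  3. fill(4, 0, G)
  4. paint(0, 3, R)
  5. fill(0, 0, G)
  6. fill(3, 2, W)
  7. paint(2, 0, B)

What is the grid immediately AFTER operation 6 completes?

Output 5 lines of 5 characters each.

Answer: WBWRK
WWWWW
WWWWW
WWWKK
WWWKY

Derivation:
After op 1 paint(0,1,B):
WBWWK
WWWWW
WWWWW
WWWKK
YYYKK
After op 2 paint(4,4,Y):
WBWWK
WWWWW
WWWWW
WWWKK
YYYKY
After op 3 fill(4,0,G) [3 cells changed]:
WBWWK
WWWWW
WWWWW
WWWKK
GGGKY
After op 4 paint(0,3,R):
WBWRK
WWWWW
WWWWW
WWWKK
GGGKY
After op 5 fill(0,0,G) [15 cells changed]:
GBGRK
GGGGG
GGGGG
GGGKK
GGGKY
After op 6 fill(3,2,W) [18 cells changed]:
WBWRK
WWWWW
WWWWW
WWWKK
WWWKY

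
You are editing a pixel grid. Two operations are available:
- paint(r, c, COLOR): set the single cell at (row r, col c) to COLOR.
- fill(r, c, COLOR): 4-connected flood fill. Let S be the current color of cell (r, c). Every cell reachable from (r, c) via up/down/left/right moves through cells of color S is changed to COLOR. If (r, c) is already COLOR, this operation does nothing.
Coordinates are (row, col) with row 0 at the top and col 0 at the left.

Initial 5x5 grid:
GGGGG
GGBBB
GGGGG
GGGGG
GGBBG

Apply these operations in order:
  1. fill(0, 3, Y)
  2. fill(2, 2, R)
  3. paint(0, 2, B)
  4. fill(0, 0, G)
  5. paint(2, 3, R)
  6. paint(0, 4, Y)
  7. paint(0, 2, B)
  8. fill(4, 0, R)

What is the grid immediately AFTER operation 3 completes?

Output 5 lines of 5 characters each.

After op 1 fill(0,3,Y) [20 cells changed]:
YYYYY
YYBBB
YYYYY
YYYYY
YYBBY
After op 2 fill(2,2,R) [20 cells changed]:
RRRRR
RRBBB
RRRRR
RRRRR
RRBBR
After op 3 paint(0,2,B):
RRBRR
RRBBB
RRRRR
RRRRR
RRBBR

Answer: RRBRR
RRBBB
RRRRR
RRRRR
RRBBR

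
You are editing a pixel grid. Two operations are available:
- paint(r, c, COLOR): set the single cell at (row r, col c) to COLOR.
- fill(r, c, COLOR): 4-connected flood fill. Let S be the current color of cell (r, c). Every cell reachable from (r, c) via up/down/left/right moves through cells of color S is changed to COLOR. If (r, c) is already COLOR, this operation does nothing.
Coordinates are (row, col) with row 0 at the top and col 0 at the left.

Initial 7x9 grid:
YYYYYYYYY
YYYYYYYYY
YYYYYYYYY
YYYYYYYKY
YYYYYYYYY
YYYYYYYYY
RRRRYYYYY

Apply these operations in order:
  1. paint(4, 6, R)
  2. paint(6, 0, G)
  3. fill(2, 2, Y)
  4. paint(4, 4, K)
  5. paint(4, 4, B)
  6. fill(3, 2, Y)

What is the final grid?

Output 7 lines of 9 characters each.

Answer: YYYYYYYYY
YYYYYYYYY
YYYYYYYYY
YYYYYYYKY
YYYYBYRYY
YYYYYYYYY
GRRRYYYYY

Derivation:
After op 1 paint(4,6,R):
YYYYYYYYY
YYYYYYYYY
YYYYYYYYY
YYYYYYYKY
YYYYYYRYY
YYYYYYYYY
RRRRYYYYY
After op 2 paint(6,0,G):
YYYYYYYYY
YYYYYYYYY
YYYYYYYYY
YYYYYYYKY
YYYYYYRYY
YYYYYYYYY
GRRRYYYYY
After op 3 fill(2,2,Y) [0 cells changed]:
YYYYYYYYY
YYYYYYYYY
YYYYYYYYY
YYYYYYYKY
YYYYYYRYY
YYYYYYYYY
GRRRYYYYY
After op 4 paint(4,4,K):
YYYYYYYYY
YYYYYYYYY
YYYYYYYYY
YYYYYYYKY
YYYYKYRYY
YYYYYYYYY
GRRRYYYYY
After op 5 paint(4,4,B):
YYYYYYYYY
YYYYYYYYY
YYYYYYYYY
YYYYYYYKY
YYYYBYRYY
YYYYYYYYY
GRRRYYYYY
After op 6 fill(3,2,Y) [0 cells changed]:
YYYYYYYYY
YYYYYYYYY
YYYYYYYYY
YYYYYYYKY
YYYYBYRYY
YYYYYYYYY
GRRRYYYYY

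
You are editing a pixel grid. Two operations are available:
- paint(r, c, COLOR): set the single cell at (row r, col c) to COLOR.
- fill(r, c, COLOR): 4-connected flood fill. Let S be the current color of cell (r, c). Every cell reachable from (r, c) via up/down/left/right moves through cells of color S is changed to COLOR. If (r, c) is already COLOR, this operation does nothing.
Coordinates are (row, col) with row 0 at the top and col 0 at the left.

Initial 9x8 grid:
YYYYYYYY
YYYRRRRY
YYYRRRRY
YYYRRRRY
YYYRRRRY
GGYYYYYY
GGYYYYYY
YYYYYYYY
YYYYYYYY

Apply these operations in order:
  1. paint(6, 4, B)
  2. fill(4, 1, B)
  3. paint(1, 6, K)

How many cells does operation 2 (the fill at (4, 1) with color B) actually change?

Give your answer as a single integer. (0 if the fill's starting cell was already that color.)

Answer: 51

Derivation:
After op 1 paint(6,4,B):
YYYYYYYY
YYYRRRRY
YYYRRRRY
YYYRRRRY
YYYRRRRY
GGYYYYYY
GGYYBYYY
YYYYYYYY
YYYYYYYY
After op 2 fill(4,1,B) [51 cells changed]:
BBBBBBBB
BBBRRRRB
BBBRRRRB
BBBRRRRB
BBBRRRRB
GGBBBBBB
GGBBBBBB
BBBBBBBB
BBBBBBBB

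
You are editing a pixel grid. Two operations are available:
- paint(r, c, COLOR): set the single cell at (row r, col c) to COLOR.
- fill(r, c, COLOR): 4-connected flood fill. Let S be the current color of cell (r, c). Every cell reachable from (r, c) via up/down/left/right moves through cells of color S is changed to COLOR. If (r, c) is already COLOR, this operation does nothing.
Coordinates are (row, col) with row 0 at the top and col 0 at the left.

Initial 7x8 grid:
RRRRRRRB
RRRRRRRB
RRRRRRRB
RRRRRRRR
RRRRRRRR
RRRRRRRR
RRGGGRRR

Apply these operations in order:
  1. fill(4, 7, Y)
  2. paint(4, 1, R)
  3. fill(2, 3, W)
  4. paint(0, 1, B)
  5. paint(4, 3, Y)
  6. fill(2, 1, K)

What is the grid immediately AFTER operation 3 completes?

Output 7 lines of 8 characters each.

Answer: WWWWWWWB
WWWWWWWB
WWWWWWWB
WWWWWWWW
WRWWWWWW
WWWWWWWW
WWGGGWWW

Derivation:
After op 1 fill(4,7,Y) [50 cells changed]:
YYYYYYYB
YYYYYYYB
YYYYYYYB
YYYYYYYY
YYYYYYYY
YYYYYYYY
YYGGGYYY
After op 2 paint(4,1,R):
YYYYYYYB
YYYYYYYB
YYYYYYYB
YYYYYYYY
YRYYYYYY
YYYYYYYY
YYGGGYYY
After op 3 fill(2,3,W) [49 cells changed]:
WWWWWWWB
WWWWWWWB
WWWWWWWB
WWWWWWWW
WRWWWWWW
WWWWWWWW
WWGGGWWW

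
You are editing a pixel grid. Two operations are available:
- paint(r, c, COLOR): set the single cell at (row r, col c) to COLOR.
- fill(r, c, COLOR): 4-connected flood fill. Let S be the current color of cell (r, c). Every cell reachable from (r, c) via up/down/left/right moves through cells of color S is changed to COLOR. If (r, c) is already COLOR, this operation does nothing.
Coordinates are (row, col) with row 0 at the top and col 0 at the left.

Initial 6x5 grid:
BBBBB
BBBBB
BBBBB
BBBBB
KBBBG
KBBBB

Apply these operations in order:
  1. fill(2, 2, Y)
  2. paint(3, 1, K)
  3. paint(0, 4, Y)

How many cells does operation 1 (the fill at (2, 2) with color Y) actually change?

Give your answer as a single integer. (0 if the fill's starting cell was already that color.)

Answer: 27

Derivation:
After op 1 fill(2,2,Y) [27 cells changed]:
YYYYY
YYYYY
YYYYY
YYYYY
KYYYG
KYYYY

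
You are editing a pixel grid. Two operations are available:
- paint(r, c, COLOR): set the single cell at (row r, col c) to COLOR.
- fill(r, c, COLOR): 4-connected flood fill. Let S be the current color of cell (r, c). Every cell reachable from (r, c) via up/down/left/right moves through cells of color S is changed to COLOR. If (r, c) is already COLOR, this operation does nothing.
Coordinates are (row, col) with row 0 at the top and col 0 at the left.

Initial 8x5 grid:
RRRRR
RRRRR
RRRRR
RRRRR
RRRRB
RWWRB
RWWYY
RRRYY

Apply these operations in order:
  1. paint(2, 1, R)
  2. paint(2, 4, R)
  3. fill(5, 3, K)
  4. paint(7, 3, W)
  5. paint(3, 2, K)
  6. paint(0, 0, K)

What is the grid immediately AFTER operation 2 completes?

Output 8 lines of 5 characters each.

Answer: RRRRR
RRRRR
RRRRR
RRRRR
RRRRB
RWWRB
RWWYY
RRRYY

Derivation:
After op 1 paint(2,1,R):
RRRRR
RRRRR
RRRRR
RRRRR
RRRRB
RWWRB
RWWYY
RRRYY
After op 2 paint(2,4,R):
RRRRR
RRRRR
RRRRR
RRRRR
RRRRB
RWWRB
RWWYY
RRRYY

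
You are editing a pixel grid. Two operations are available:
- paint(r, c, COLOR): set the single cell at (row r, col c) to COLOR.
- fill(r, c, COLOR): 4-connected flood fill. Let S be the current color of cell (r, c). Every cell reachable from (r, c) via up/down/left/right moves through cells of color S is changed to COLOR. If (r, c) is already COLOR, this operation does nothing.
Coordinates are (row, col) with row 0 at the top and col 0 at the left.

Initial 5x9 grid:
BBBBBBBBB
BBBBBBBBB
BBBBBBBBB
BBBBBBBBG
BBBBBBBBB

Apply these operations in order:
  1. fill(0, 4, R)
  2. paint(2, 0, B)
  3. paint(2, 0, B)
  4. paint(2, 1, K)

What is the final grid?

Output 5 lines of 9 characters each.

Answer: RRRRRRRRR
RRRRRRRRR
BKRRRRRRR
RRRRRRRRG
RRRRRRRRR

Derivation:
After op 1 fill(0,4,R) [44 cells changed]:
RRRRRRRRR
RRRRRRRRR
RRRRRRRRR
RRRRRRRRG
RRRRRRRRR
After op 2 paint(2,0,B):
RRRRRRRRR
RRRRRRRRR
BRRRRRRRR
RRRRRRRRG
RRRRRRRRR
After op 3 paint(2,0,B):
RRRRRRRRR
RRRRRRRRR
BRRRRRRRR
RRRRRRRRG
RRRRRRRRR
After op 4 paint(2,1,K):
RRRRRRRRR
RRRRRRRRR
BKRRRRRRR
RRRRRRRRG
RRRRRRRRR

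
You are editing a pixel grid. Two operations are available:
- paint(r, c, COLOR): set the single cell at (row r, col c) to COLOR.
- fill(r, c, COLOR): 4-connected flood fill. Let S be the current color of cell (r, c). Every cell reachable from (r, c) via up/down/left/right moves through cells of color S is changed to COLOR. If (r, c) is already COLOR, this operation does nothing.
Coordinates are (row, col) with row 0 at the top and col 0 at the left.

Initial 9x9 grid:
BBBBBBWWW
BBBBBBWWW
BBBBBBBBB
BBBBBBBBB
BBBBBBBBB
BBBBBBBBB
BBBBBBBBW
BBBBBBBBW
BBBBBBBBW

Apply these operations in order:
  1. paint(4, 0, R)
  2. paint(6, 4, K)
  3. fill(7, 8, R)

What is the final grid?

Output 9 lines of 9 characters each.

After op 1 paint(4,0,R):
BBBBBBWWW
BBBBBBWWW
BBBBBBBBB
BBBBBBBBB
RBBBBBBBB
BBBBBBBBB
BBBBBBBBW
BBBBBBBBW
BBBBBBBBW
After op 2 paint(6,4,K):
BBBBBBWWW
BBBBBBWWW
BBBBBBBBB
BBBBBBBBB
RBBBBBBBB
BBBBBBBBB
BBBBKBBBW
BBBBBBBBW
BBBBBBBBW
After op 3 fill(7,8,R) [3 cells changed]:
BBBBBBWWW
BBBBBBWWW
BBBBBBBBB
BBBBBBBBB
RBBBBBBBB
BBBBBBBBB
BBBBKBBBR
BBBBBBBBR
BBBBBBBBR

Answer: BBBBBBWWW
BBBBBBWWW
BBBBBBBBB
BBBBBBBBB
RBBBBBBBB
BBBBBBBBB
BBBBKBBBR
BBBBBBBBR
BBBBBBBBR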